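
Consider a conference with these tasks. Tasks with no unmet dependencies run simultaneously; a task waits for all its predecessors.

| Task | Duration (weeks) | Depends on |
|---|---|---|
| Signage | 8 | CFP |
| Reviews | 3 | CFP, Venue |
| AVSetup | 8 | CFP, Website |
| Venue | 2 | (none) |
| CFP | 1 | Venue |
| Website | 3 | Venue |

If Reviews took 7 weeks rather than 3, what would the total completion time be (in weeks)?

As given, the longest chain is Venue→Website→AVSetup = 2+3+8 = 13, so the finish is 13 weeks.
Reviews is off the critical path — its longest chain is 6 weeks, giving 7 of slack.
The critical path is still Venue→Website→AVSetup; finish is now 13 weeks.

13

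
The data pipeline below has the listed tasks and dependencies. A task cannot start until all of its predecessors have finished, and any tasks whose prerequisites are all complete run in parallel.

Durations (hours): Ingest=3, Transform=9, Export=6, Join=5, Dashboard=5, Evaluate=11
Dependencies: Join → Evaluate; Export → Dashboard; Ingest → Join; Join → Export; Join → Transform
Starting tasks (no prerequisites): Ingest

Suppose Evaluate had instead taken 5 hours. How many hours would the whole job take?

19

Actual critical path: Ingest→Join→Evaluate = 3+5+11 = 19 ⇒ 19 hours.
Evaluate is on the critical path; changing it to 5 makes that path 13 hours.
Now Ingest→Join→Export→Dashboard = 3+5+6+5 = 19 is longest, so the finish becomes 19 hours.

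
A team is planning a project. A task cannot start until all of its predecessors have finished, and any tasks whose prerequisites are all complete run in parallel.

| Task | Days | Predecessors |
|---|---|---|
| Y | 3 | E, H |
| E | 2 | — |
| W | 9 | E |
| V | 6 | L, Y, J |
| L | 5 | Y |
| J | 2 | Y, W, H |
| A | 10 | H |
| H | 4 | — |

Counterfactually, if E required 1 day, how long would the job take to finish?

Baseline: E→W→J→V = 2+9+2+6 = 19 → 19 days.
E lies on that path, so at 1 day the path becomes 18 days.
New critical path: H→Y→L→V = 4+3+5+6 = 18 ⇒ 18 days.

18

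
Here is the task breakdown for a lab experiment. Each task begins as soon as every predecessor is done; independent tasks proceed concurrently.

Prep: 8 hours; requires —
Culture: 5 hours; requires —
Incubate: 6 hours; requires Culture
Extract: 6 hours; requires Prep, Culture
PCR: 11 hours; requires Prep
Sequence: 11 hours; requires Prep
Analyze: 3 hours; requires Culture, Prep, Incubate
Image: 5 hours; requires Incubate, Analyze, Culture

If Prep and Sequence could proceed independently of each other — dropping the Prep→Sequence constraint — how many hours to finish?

19

Before: longest chain Prep→PCR = 8+11 = 19, finish 19.
Without Prep→Sequence, Sequence's earliest start moves from 8 to 0.
The longest chain is now Prep→PCR = 8+11 = 19, so the schedule takes 19 hours.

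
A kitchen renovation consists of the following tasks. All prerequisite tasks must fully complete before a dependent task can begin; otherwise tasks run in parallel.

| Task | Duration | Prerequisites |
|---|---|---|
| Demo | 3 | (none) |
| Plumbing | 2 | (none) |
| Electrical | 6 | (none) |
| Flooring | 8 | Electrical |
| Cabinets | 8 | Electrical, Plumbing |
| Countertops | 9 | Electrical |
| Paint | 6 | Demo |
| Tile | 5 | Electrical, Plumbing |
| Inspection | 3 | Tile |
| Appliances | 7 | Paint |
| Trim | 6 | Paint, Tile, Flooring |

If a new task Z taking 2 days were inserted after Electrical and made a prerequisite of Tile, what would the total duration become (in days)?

20

Originally the kitchen renovation takes 20 days.
With Z inserted, Tile now waits for max(Electrical, Plumbing, Z).
New critical path: Electrical→Flooring→Trim = 6+8+6 = 20 ⇒ 20 days.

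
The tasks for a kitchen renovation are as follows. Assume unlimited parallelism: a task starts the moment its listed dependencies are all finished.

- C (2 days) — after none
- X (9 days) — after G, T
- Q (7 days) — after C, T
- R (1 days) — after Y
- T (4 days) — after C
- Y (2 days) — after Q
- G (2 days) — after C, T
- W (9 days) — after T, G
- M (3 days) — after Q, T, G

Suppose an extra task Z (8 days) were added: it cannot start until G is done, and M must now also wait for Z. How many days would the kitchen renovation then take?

Originally the kitchen renovation takes 17 days.
With Z inserted, M now waits for max(Q, T, G, Z).
New critical path: C→T→G→Z→M = 2+4+2+8+3 = 19 ⇒ 19 days.

19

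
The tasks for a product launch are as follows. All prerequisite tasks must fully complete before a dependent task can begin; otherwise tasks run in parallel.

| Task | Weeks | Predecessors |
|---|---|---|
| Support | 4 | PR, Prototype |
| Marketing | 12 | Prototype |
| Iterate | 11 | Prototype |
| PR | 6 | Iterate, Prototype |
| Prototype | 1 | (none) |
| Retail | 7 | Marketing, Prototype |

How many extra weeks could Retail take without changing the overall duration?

2

Prototype→Iterate→PR→Support = 1+11+6+4 = 22 sets the makespan at 22 weeks.
Longest path through Retail: 20 weeks (earliest finish 20, latest finish 22).
Slack of Retail = 15 − 13 = 2 weeks.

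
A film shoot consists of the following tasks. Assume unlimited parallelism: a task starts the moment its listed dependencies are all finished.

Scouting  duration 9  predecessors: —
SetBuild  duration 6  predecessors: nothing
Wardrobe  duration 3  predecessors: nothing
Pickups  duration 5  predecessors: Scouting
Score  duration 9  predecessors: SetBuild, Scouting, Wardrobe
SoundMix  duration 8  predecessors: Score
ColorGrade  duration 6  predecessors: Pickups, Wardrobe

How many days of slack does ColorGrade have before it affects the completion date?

Scouting→Score→SoundMix = 9+9+8 = 26 sets the makespan at 26 days.
The longest chain containing ColorGrade totals 20 days.
So ColorGrade can slip 26 − 20 = 6 days.

6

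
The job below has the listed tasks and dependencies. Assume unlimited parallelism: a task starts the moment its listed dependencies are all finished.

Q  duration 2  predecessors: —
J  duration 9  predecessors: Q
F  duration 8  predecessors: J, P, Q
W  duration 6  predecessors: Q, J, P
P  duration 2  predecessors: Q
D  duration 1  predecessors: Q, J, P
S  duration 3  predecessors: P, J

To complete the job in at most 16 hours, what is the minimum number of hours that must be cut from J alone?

3

Current finish: 19 hours; target: 16.
J is on every critical path, so each hour cut from J cuts the finish by one (this holds down to a finish of 12).
Need 19 − 16 = 3 hours off J → J becomes 6 hours, finish becomes 16.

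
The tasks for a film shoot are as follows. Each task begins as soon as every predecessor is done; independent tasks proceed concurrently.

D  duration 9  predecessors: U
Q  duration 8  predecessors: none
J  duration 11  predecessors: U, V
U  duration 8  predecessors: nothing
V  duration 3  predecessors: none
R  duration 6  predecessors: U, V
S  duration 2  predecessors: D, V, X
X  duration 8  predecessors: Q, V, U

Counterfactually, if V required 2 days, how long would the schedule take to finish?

As given, the longest chain is U→D→S = 8+9+2 = 19, so the finish is 19 days.
The longest path through V is only 14 days, so V has float 5.
That remains the longest chain; total 19 days.

19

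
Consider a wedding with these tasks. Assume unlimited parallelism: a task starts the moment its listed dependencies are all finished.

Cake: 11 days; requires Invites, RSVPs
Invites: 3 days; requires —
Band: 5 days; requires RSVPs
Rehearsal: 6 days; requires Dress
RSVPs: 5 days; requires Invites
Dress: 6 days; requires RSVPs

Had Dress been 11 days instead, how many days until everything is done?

25

Baseline: Invites→RSVPs→Dress→Rehearsal = 3+5+6+6 = 20 → 20 days.
Since Dress is critical, the +5 change carries straight to that chain (now 25 days).
That remains the longest chain; total 25 days.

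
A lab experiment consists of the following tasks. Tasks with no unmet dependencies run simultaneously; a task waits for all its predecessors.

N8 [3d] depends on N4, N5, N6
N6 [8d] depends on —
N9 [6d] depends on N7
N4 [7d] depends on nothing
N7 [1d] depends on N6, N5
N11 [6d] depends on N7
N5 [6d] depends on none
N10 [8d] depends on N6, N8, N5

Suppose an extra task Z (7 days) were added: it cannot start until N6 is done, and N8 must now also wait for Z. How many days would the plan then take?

Originally the plan takes 19 days.
With Z inserted, N8 now waits for max(N4, N5, N6, Z).
New critical path: N6→Z→N8→N10 = 8+7+3+8 = 26 ⇒ 26 days.

26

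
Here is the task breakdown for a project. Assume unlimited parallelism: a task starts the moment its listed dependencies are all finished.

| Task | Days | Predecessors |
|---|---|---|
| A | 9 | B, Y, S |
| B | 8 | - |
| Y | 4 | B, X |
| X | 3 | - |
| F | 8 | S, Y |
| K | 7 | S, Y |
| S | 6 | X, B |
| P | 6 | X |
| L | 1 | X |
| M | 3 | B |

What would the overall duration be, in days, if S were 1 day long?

Critical path before the change: B→S→A = 8+6+9 = 23 giving 23 days.
Since S is critical, the -5 change carries straight to that chain (now 18 days).
New critical path: B→Y→A = 8+4+9 = 21 ⇒ 21 days.

21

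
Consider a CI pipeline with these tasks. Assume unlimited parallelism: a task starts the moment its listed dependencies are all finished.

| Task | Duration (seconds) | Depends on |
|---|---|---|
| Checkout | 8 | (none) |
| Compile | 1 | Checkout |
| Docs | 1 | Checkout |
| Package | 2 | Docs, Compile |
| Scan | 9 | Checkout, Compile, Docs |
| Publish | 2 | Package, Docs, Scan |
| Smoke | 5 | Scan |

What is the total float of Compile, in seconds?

0

The longest chain is Checkout→Compile→Scan→Smoke = 8+1+9+5 = 23; overall finish 23 seconds.
The longest chain containing Compile totals 23 seconds.
Slack of Compile = 8 − 8 = 0 seconds.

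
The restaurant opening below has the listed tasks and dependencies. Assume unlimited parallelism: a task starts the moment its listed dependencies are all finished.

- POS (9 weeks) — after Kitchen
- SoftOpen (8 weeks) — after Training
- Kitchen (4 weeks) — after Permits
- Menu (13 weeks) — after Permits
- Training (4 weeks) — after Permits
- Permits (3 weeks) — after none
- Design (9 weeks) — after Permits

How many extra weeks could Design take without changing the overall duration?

Permits→Kitchen→POS = 3+4+9 = 16 sets the makespan at 16 weeks.
Longest path through Design: 12 weeks (earliest finish 12, latest finish 16).
Float = 16 − 12 = 4.

4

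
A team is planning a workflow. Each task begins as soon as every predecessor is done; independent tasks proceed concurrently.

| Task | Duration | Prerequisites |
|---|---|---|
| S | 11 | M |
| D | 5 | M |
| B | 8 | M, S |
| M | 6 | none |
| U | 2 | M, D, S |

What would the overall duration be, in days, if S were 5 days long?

As given, the longest chain is M→S→B = 6+11+8 = 25, so the finish is 25 days.
S lies on that path, so at 5 days the path becomes 19 days.
No other chain overtakes it, so the finish is 19 days.

19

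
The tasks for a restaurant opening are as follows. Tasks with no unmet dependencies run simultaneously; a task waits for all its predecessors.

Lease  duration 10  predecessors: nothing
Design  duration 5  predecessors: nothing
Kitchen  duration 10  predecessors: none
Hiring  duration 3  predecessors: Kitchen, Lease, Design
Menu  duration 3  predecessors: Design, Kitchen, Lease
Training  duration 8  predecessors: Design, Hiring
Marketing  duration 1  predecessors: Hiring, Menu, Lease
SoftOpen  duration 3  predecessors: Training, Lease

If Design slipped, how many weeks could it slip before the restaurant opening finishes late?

Critical path: Lease→Hiring→Training→SoftOpen = 10+3+8+3 = 24, so the finish is 24 weeks.
Design finishes as early as 5 and must finish by 10.
Slack of Design = 5 − 0 = 5 weeks.

5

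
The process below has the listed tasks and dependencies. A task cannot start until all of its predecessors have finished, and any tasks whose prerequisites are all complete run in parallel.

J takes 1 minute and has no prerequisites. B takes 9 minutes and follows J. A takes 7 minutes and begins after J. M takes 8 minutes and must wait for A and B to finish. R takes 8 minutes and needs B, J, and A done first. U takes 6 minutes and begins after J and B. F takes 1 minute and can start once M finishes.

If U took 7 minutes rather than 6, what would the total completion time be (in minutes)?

The binding path is J→B→M→F = 1+9+8+1 = 19; finish at 19 minutes.
U has 3 minutes of float (longest path through it is 16).
That remains the longest chain; total 19 minutes.

19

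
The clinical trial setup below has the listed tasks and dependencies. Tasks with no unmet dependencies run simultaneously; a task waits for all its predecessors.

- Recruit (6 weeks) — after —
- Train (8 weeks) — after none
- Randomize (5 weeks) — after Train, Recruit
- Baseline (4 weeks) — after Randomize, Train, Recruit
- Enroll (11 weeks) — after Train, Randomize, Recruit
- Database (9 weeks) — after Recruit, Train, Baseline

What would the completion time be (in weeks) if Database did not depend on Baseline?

24

Before: longest chain Train→Randomize→Baseline→Database = 8+5+4+9 = 26, finish 26.
Without Baseline→Database, Database's earliest start moves from 17 to 8.
The longest chain is now Train→Randomize→Enroll = 8+5+11 = 24, so the project takes 24 weeks.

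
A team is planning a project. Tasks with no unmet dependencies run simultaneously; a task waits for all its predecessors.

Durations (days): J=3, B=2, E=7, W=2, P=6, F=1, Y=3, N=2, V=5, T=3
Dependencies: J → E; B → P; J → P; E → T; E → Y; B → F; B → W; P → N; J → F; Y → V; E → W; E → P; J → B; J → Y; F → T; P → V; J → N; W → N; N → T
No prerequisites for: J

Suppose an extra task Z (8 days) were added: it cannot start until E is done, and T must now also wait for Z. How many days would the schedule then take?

21

Originally the schedule takes 21 days.
With Z inserted, T now waits for max(F, N, E, Z).
New critical path: J→E→Z→T = 3+7+8+3 = 21 ⇒ 21 days.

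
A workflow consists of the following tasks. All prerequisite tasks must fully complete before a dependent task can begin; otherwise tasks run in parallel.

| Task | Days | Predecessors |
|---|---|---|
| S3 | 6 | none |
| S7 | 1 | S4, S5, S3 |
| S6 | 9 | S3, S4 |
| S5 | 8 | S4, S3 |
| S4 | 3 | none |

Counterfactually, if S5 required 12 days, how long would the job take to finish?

Baseline: S3→S5→S7 = 6+8+1 = 15 → 15 days.
Since S5 is critical, the +4 change carries straight to that chain (now 19 days).
The critical path is still S3→S5→S7; finish is now 19 days.

19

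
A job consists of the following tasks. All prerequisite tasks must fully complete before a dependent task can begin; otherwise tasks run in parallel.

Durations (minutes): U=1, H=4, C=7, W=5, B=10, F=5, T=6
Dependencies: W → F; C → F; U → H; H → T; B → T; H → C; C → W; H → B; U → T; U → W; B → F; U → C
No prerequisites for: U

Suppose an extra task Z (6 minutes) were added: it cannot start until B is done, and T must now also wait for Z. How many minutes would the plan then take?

Originally the plan takes 22 minutes.
With Z inserted, T now waits for max(H, B, U, Z).
New critical path: U→H→B→Z→T = 1+4+10+6+6 = 27 ⇒ 27 minutes.

27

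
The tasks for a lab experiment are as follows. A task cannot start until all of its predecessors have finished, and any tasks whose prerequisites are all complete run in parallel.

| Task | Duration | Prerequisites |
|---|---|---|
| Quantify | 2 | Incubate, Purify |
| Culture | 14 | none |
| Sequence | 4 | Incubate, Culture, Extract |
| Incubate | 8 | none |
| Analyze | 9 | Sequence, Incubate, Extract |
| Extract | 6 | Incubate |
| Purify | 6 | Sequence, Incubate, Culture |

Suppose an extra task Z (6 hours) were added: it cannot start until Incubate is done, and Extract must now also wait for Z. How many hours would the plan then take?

Originally the plan takes 27 hours.
With Z inserted, Extract now waits for max(Incubate, Z).
New critical path: Incubate→Z→Extract→Sequence→Analyze = 8+6+6+4+9 = 33 ⇒ 33 hours.

33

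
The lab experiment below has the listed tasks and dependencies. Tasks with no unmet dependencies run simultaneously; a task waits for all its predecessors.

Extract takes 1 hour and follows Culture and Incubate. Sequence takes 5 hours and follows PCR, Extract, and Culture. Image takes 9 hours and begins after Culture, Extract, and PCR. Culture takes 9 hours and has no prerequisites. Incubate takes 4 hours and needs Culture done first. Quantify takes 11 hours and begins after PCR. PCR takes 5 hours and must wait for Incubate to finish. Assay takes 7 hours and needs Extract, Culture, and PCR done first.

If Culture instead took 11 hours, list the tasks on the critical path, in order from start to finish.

Critical path before the change: Culture→Incubate→PCR→Quantify = 9+4+5+11 = 29 giving 29 hours.
Since Culture is critical, the +2 change carries straight to that chain (now 31 hours).
That remains the longest chain; total 31 hours.

Culture, Incubate, PCR, Quantify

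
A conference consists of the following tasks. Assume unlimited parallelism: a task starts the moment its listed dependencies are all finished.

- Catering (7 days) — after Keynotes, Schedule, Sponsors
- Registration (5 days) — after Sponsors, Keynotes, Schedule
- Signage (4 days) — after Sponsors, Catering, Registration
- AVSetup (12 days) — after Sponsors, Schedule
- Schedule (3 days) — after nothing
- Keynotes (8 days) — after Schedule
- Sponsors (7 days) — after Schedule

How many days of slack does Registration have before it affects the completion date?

Schedule→Keynotes→Catering→Signage = 3+8+7+4 = 22 sets the makespan at 22 days.
The longest chain containing Registration totals 20 days.
So Registration can slip 18 − 16 = 2 days.

2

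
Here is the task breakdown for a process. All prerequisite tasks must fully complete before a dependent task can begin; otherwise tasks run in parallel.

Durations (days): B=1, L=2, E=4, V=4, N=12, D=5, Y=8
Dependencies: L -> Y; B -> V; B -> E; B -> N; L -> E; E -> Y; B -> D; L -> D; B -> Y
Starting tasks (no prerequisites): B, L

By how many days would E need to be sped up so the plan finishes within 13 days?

1

Current finish: 14 days; target: 13.
E is on every critical path, so each day cut from E cuts the finish by one (this holds down to a finish of 13).
Need 14 − 13 = 1 day off E → E becomes 3 days, finish becomes 13.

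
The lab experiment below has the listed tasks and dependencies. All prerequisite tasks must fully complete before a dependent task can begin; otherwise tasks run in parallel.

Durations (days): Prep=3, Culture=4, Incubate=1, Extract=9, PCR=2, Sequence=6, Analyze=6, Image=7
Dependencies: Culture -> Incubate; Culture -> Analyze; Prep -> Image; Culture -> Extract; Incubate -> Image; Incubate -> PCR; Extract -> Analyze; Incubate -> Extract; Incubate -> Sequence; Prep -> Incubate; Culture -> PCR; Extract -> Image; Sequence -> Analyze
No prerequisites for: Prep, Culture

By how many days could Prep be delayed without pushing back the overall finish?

1

Critical path: Culture→Incubate→Extract→Image = 4+1+9+7 = 21, so the finish is 21 days.
The longest chain containing Prep totals 20 days.
Slack of Prep = 1 − 0 = 1 day.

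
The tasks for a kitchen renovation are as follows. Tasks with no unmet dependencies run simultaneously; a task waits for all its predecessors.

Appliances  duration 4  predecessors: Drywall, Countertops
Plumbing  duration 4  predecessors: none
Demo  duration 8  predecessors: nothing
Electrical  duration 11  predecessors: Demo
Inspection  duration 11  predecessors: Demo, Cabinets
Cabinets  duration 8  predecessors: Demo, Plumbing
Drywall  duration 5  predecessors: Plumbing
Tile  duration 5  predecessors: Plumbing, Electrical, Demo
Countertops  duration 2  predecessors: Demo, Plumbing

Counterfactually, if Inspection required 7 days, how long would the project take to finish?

24

Critical path before the change: Demo→Cabinets→Inspection = 8+8+11 = 27 giving 27 days.
Inspection is on the critical path; changing it to 7 makes that path 23 days.
New critical path: Demo→Electrical→Tile = 8+11+5 = 24 ⇒ 24 days.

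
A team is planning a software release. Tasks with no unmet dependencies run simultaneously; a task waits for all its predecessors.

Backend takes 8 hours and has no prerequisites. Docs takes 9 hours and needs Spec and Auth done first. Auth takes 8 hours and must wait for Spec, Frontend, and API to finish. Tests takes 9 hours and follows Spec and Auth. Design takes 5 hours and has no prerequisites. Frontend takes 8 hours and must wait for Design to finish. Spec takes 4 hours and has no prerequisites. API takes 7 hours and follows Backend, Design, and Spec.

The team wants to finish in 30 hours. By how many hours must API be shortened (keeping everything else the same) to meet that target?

Current finish: 32 hours; target: 30.
API is on every critical path, so each hour cut from API cuts the finish by one (this holds down to a finish of 30).
Need 32 − 30 = 2 hours off API → API becomes 5 hours, finish becomes 30.

2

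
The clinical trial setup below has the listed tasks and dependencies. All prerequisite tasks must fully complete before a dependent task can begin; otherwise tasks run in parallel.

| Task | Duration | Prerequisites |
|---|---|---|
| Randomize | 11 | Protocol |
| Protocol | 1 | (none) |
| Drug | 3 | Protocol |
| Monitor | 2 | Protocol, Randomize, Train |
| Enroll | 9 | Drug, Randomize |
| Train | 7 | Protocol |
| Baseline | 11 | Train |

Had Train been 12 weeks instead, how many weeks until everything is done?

24

Critical path before the change: Protocol→Randomize→Enroll = 1+11+9 = 21 giving 21 weeks.
Train has 2 weeks of float (longest path through it is 19).
New critical path: Protocol→Train→Baseline = 1+12+11 = 24 ⇒ 24 weeks.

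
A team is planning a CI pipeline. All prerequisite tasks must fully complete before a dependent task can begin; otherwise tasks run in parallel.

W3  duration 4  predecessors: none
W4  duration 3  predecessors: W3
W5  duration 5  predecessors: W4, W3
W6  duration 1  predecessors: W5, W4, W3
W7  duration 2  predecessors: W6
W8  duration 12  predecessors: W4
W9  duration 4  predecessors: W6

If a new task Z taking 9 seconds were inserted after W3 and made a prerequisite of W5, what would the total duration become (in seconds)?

Originally the plan takes 19 seconds.
With Z inserted, W5 now waits for max(W4, W3, Z).
New critical path: W3→Z→W5→W6→W9 = 4+9+5+1+4 = 23 ⇒ 23 seconds.

23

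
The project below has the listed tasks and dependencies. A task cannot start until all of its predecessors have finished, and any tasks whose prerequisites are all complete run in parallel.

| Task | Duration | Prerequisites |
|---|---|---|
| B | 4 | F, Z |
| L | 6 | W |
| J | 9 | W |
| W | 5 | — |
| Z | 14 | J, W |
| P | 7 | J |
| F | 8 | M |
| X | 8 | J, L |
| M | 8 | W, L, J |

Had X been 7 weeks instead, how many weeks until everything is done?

Critical path before the change: W→J→M→F→B = 5+9+8+8+4 = 34 giving 34 weeks.
X has 12 weeks of float (longest path through it is 22).
The critical path is still W→J→M→F→B; finish is now 34 weeks.

34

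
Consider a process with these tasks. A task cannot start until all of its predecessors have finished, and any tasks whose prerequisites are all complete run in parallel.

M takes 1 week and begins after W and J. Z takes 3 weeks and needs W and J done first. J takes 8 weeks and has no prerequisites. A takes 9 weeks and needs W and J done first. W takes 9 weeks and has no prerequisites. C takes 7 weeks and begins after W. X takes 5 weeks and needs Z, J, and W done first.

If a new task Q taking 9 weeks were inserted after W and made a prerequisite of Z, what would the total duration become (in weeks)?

Originally the process takes 18 weeks.
With Q inserted, Z now waits for max(W, J, Q).
New critical path: W→Q→Z→X = 9+9+3+5 = 26 ⇒ 26 weeks.

26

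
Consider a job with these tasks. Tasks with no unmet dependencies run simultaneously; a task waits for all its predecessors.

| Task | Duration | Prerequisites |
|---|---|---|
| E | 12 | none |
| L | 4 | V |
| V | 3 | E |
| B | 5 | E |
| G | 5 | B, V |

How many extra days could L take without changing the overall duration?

3

E→B→G = 12+5+5 = 22 sets the makespan at 22 days.
L finishes as early as 19 and must finish by 22.
Slack of L = 18 − 15 = 3 days.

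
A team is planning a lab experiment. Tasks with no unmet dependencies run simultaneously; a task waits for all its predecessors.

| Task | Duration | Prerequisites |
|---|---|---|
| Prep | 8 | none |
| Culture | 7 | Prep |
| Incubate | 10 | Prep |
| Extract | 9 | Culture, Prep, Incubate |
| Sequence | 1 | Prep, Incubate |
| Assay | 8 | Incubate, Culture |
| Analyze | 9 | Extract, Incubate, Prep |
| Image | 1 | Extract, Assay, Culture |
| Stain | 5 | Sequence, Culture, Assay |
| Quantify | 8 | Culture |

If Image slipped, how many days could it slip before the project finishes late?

8

Critical path: Prep→Incubate→Extract→Analyze = 8+10+9+9 = 36, so the finish is 36 days.
Longest path through Image: 28 days (earliest finish 28, latest finish 36).
Float = 36 − 28 = 8.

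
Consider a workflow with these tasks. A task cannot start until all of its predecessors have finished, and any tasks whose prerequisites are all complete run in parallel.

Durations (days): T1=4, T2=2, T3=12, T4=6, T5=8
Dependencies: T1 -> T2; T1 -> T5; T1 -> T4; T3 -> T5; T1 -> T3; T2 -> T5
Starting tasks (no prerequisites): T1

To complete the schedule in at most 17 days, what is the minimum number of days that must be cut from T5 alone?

7

Current finish: 24 days; target: 17.
T5 is on every critical path, so each day cut from T5 cuts the finish by one (this holds down to a finish of 17).
Need 24 − 17 = 7 days off T5 → T5 becomes 1 day, finish becomes 17.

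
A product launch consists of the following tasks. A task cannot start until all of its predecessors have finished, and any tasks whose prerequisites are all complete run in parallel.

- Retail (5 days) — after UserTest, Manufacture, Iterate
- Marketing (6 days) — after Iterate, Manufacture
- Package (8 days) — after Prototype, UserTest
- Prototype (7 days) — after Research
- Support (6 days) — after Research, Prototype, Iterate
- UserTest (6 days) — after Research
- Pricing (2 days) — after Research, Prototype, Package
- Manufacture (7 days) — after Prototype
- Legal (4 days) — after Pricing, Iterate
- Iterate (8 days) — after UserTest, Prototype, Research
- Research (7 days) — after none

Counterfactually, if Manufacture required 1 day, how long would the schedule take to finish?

28

Baseline: Research→Prototype→Iterate→Marketing = 7+7+8+6 = 28 → 28 days.
Manufacture has 1 day of float (longest path through it is 27).
The critical path is still Research→Prototype→Iterate→Marketing; finish is now 28 days.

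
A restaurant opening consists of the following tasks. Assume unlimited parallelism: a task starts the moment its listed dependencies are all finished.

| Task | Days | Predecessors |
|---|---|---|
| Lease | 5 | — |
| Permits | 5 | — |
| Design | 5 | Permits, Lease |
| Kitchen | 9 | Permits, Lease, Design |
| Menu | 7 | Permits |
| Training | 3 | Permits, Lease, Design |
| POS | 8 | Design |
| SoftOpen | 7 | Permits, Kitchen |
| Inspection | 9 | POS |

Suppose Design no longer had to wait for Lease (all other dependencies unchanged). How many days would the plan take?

Before: longest chain Lease→Design→POS→Inspection = 5+5+8+9 = 27, finish 27.
Dropping Lease→Design doesn't change Design's earliest start (5); another predecessor still binds.
The longest chain is now Permits→Design→POS→Inspection = 5+5+8+9 = 27, so the plan takes 27 days.

27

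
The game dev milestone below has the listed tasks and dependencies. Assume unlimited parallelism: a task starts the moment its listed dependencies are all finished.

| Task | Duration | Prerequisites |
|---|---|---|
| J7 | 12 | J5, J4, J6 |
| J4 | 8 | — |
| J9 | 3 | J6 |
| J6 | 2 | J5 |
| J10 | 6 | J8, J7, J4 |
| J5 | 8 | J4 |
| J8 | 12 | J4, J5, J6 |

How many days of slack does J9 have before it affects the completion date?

The longest chain is J4→J5→J6→J7→J10 = 8+8+2+12+6 = 36; overall finish 36 days.
Longest path through J9: 21 days (earliest finish 21, latest finish 36).
So J9 can slip 36 − 21 = 15 days.

15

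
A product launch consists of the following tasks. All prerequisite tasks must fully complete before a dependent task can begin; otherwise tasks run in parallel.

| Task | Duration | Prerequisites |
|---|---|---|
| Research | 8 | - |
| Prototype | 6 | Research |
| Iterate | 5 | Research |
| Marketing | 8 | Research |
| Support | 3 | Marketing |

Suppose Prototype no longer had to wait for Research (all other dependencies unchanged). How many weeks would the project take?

Before: longest chain Research→Marketing→Support = 8+8+3 = 19, finish 19.
Without Research→Prototype, Prototype's earliest start moves from 8 to 0.
New critical path: Research→Marketing→Support = 8+8+3 = 19 ⇒ 19 weeks.

19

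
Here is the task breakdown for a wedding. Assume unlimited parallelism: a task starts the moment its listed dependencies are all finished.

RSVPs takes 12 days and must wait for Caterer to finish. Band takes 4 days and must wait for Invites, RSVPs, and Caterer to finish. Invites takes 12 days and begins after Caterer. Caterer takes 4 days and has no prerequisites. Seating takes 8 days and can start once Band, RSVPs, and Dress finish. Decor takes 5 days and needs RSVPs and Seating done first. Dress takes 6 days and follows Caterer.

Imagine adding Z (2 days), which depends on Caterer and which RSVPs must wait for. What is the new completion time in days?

35

Originally the project takes 33 days.
With Z inserted, RSVPs now waits for max(Caterer, Z).
New critical path: Caterer→Z→RSVPs→Band→Seating→Decor = 4+2+12+4+8+5 = 35 ⇒ 35 days.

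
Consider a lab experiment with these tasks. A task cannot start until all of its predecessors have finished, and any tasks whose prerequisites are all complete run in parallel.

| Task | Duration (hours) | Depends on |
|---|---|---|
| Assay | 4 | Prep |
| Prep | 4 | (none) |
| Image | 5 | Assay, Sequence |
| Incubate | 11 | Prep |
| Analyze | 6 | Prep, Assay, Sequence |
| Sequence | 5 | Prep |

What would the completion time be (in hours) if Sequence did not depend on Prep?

With the dependency in place, Prep→Incubate = 4+11 = 15 sets the finish at 15 hours.
Without Prep→Sequence, Sequence's earliest start moves from 4 to 0.
The longest chain is now Prep→Incubate = 4+11 = 15, so the schedule takes 15 hours.

15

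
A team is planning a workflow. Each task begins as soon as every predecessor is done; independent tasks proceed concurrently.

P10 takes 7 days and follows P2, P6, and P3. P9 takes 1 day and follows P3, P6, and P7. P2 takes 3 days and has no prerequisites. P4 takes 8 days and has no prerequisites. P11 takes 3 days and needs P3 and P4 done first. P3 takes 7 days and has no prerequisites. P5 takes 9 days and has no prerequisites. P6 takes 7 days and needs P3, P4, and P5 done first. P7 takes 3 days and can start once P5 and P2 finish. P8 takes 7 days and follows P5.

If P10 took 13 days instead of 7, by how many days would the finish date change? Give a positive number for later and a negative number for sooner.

Baseline: P5→P6→P10 = 9+7+7 = 23 → 23 days.
P10 lies on that path, so at 13 days the path becomes 29 days.
No other chain overtakes it, so the finish is 29 days.
Change in finish: 29 − 23 = +6 days.

6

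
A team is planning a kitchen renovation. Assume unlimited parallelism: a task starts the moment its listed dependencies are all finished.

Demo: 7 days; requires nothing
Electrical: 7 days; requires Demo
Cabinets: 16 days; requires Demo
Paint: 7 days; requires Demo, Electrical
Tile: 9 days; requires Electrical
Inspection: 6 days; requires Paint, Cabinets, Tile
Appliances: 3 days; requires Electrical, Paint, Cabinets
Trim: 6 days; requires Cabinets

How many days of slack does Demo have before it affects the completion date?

0

The longest chain is Demo→Electrical→Tile→Inspection = 7+7+9+6 = 29; overall finish 29 days.
Demo finishes as early as 7 and must finish by 7.
So Demo can slip 7 − 7 = 0 days.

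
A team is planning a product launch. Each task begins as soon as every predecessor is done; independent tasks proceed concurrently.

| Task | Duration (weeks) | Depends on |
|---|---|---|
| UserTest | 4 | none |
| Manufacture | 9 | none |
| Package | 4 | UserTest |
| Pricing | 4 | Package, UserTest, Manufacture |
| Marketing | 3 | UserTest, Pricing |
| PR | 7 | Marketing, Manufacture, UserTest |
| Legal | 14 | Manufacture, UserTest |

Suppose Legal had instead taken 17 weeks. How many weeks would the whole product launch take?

As given, the longest chain is Manufacture→Legal = 9+14 = 23, so the finish is 23 weeks.
Legal lies on that path, so at 17 weeks the path becomes 26 weeks.
That remains the longest chain; total 26 weeks.

26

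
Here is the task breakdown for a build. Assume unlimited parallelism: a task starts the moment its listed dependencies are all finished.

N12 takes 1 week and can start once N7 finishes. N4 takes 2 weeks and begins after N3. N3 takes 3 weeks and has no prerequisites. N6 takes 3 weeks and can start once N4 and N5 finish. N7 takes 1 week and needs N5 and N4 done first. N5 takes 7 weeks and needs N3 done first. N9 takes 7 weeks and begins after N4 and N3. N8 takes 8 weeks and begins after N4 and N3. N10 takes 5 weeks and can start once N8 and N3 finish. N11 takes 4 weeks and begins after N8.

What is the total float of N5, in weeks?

The longest chain is N3→N4→N8→N10 = 3+2+8+5 = 18; overall finish 18 weeks.
Longest path through N5: 13 weeks (earliest finish 10, latest finish 15).
So N5 can slip 15 − 10 = 5 weeks.

5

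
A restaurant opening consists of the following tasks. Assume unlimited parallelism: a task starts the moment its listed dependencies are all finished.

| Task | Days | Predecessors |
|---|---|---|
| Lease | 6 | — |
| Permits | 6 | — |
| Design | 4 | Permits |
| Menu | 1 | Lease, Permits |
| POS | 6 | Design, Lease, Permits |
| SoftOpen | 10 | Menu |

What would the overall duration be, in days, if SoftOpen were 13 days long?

20

As given, the longest chain is Lease→Menu→SoftOpen = 6+1+10 = 17, so the finish is 17 days.
SoftOpen lies on that path, so at 13 days the path becomes 20 days.
No other chain overtakes it, so the finish is 20 days.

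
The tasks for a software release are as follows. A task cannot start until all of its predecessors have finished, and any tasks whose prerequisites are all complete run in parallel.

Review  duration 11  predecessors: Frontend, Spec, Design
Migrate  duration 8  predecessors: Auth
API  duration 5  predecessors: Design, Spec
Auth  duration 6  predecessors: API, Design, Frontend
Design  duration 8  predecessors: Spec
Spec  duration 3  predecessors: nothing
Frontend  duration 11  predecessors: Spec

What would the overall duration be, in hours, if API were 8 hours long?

33

As given, the longest chain is Spec→Design→API→Auth→Migrate = 3+8+5+6+8 = 30, so the finish is 30 hours.
API lies on that path, so at 8 hours the path becomes 33 hours.
No other chain overtakes it, so the finish is 33 hours.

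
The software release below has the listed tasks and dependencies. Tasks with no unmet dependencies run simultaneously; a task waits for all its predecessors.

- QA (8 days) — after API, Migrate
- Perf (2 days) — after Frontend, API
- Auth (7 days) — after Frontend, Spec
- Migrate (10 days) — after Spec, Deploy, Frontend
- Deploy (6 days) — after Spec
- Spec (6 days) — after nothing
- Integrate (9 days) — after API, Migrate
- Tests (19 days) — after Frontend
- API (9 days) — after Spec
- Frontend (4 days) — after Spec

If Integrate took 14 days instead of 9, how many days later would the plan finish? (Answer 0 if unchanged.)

Critical path before the change: Spec→Deploy→Migrate→Integrate = 6+6+10+9 = 31 giving 31 days.
Since Integrate is critical, the +5 change carries straight to that chain (now 36 days).
No other chain overtakes it, so the finish is 36 days.
Change in finish: 36 − 31 = +5 days.

5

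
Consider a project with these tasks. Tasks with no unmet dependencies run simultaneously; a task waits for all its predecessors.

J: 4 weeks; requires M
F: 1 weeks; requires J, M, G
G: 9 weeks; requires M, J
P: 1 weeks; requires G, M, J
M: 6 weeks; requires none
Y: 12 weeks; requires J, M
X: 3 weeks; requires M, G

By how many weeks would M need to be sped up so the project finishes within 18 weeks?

4

Current finish: 22 weeks; target: 18.
M is on every critical path, so each week cut from M cuts the finish by one (this holds down to a finish of 17).
Need 22 − 18 = 4 weeks off M → M becomes 2 weeks, finish becomes 18.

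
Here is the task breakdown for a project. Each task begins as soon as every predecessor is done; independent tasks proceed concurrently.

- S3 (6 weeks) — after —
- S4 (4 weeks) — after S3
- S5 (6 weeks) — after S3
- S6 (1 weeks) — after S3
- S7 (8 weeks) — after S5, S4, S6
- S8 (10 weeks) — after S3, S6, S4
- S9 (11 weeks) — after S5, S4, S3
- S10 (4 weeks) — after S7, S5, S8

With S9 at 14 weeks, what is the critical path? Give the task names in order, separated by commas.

S3, S5, S9

Critical path before the change: S3→S4→S8→S10 = 6+4+10+4 = 24 giving 24 weeks.
The longest path through S9 is only 23 weeks, so S9 has float 1.
Now S3→S5→S9 = 6+6+14 = 26 is longest, so the finish becomes 26 weeks.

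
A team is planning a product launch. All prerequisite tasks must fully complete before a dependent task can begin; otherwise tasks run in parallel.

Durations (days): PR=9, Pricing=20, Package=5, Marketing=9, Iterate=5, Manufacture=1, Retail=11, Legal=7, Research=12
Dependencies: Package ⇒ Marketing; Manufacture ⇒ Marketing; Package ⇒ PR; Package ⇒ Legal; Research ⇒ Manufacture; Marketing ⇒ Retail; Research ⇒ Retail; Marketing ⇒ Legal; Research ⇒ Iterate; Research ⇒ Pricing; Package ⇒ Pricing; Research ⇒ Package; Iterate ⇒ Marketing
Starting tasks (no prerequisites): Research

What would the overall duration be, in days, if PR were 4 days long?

37

The binding path is Research→Iterate→Marketing→Retail = 12+5+9+11 = 37; finish at 37 days.
The longest path through PR is only 26 days, so PR has float 11.
No other chain overtakes it, so the finish is 37 days.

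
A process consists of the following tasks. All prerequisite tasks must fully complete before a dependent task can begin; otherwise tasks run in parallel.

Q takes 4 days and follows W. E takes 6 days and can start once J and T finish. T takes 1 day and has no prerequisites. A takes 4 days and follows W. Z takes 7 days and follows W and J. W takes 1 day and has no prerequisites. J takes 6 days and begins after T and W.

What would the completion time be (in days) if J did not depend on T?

14

With the dependency in place, W→J→Z = 1+6+7 = 14 sets the finish at 14 days.
Dropping T→J doesn't change J's earliest start (1); another predecessor still binds.
New critical path: W→J→Z = 1+6+7 = 14 ⇒ 14 days.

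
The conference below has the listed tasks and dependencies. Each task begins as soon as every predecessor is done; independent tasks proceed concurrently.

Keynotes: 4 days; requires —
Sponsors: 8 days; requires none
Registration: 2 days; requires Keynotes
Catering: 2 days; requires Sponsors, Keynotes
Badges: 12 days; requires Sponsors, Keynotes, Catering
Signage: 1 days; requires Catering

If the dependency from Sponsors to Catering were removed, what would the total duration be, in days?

20

Original critical path: Sponsors→Catering→Badges = 8+2+12 = 22 ⇒ 22 days.
Without Sponsors→Catering, Catering's earliest start moves from 8 to 4.
After: Sponsors→Badges = 8+12 = 20 → 20 days.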